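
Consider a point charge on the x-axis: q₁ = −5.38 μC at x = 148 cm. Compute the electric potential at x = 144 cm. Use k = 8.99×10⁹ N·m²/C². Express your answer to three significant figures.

-1.21×10⁶ V

The total potential is the scalar sum of each charge's contribution, V = Σ kqᵢ/rᵢ.
V = k[(-5.38×10⁻⁶)/(0.0400)] = -1.21×10⁶ V.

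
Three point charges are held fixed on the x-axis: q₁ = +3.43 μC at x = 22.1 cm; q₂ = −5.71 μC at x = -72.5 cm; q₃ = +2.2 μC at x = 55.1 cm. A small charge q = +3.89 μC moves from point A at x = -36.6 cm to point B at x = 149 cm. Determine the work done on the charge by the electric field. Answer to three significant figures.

The work done by the electric force is W_field = −ΔU = −q(V_B − V_A) = q(V_A − V_B).
At A: distances to the source charges are 0.587 m, 0.359 m, 0.917 m; V_A = Σ kqᵢ/rᵢ = -6.89×10⁴ V.
At B: distances to the source charges are 1.27 m, 2.21 m, 0.939 m; V_B = Σ kqᵢ/rᵢ = 2.22×10⁴ V.
ΔV = V_B − V_A = 9.11×10⁴ V.
W_field = −qΔV = −(3.89×10⁻⁶ C)(9.11×10⁴ V) = -0.354 J.

-0.354 J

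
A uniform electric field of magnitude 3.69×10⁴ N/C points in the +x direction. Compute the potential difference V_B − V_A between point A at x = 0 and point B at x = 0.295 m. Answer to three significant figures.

In a uniform field, potential decreases in the direction of E: V_B − V_A = −E·Δx.
V_B − V_A = −(3.69×10⁴ V/m)(0.295 m) = -1.09×10⁴ V.

-1.09×10⁴ V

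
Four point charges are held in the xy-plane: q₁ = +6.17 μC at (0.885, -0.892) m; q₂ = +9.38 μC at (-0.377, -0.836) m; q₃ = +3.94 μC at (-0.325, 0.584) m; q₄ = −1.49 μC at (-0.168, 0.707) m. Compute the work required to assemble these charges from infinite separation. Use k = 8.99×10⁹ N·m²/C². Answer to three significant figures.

0.372 J

The assembly work is the sum of pairwise potential energies, U = Σ_{i<j} kqᵢqⱼ/rᵢⱼ.
Pair separations: r₁₂ = 1.26 m, r₁₃ = 1.91 m, r₁₄ = 1.91 m, r₂₃ = 1.42 m, r₂₄ = 1.56 m, r₃₄ = 0.199 m.
Summing all 6 pair terms gives U = 0.372 J.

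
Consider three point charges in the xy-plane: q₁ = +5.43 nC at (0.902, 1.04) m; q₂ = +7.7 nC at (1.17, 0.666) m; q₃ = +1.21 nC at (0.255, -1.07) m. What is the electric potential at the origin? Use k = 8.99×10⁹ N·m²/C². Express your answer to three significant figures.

The total potential is the scalar sum of each charge's contribution, V = Σ kqᵢ/rᵢ.
Distances from the field point to each charge: r₁ = 1.38 m, r₂ = 1.35 m, r₃ = 1.10 m.
V = k[(5.43×10⁻⁹)/(1.38) + (7.70×10⁻⁹)/(1.35) + (1.21×10⁻⁹)/(1.10)] = 96.8 V.

96.8 V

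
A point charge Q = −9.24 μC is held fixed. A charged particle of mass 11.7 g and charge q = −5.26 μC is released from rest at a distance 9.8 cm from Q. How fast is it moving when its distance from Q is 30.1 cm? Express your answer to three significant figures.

Only the electrostatic force acts, so mechanical energy is conserved: ½mv² = U₁ − U₂ = kQq(1/r₁ − 1/r₂).
U₁ − U₂ = (8.99×10⁹ N·m²/C²)(-9.24×10⁻⁶ C)(-5.26×10⁻⁶ C)(1/0.0980 − 1/0.301) = 3.01 J.
v = √(2·3.01/0.0117) = 22.7 m/s.

22.7 m/s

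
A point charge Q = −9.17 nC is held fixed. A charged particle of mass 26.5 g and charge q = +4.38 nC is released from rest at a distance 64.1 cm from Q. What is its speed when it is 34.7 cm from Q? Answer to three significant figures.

6.00×10⁻³ m/s

Only the electrostatic force acts, so mechanical energy is conserved: ½mv² = U₁ − U₂ = kQq(1/r₁ − 1/r₂).
U₁ − U₂ = (8.99×10⁹ N·m²/C²)(-9.17×10⁻⁹ C)(4.38×10⁻⁹ C)(1/0.641 − 1/0.347) = 4.77×10⁻⁷ J.
v = √(2·4.77×10⁻⁷/0.0265) = 6.00×10⁻³ m/s.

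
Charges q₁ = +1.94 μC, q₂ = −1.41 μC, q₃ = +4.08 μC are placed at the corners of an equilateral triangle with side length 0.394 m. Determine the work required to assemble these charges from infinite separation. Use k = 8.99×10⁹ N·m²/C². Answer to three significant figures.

-0.0131 J

The work to assemble the configuration equals its total potential energy, U = Σ kqᵢqⱼ/rᵢⱼ over all pairs.
All three pair separations equal the side length, 0.394 m.
U = (-0.0624) + (0.181) + (-0.131) = -0.0131 J.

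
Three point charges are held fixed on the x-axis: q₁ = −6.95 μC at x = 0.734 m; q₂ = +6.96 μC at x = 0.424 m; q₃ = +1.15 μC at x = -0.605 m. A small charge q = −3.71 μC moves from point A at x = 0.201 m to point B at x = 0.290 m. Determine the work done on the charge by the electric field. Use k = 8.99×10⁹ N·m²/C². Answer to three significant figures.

0.599 J

The work done by the electric force is W_field = −ΔU = −q(V_B − V_A) = q(V_A − V_B).
At A: distances to the source charges are 0.533 m, 0.223 m, 0.806 m; V_A = Σ kqᵢ/rᵢ = 1.76×10⁵ V.
At B: distances to the source charges are 0.444 m, 0.134 m, 0.895 m; V_B = Σ kqᵢ/rᵢ = 3.38×10⁵ V.
ΔV = V_B − V_A = 1.62×10⁵ V.
W_field = −qΔV = −(-3.71×10⁻⁶ C)(1.62×10⁵ V) = 0.599 J.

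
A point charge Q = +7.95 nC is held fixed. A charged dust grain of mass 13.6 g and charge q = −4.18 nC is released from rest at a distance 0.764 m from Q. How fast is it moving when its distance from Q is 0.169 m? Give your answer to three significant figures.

Only the electrostatic force acts, so mechanical energy is conserved: ½mv² = U₁ − U₂ = kQq(1/r₁ − 1/r₂).
U₁ − U₂ = (8.99×10⁹ N·m²/C²)(7.95×10⁻⁹ C)(-4.18×10⁻⁹ C)(1/0.764 − 1/0.169) = 1.38×10⁻⁶ J.
v = √(2·1.38×10⁻⁶/0.0136) = 0.0142 m/s.

0.0142 m/s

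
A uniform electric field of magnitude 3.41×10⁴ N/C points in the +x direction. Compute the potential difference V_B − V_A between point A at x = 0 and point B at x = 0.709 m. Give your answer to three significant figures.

-2.42×10⁴ V

In a uniform field, potential decreases in the direction of E: V_B − V_A = −E·Δx.
V_B − V_A = −(3.41×10⁴ V/m)(0.709 m) = -2.42×10⁴ V.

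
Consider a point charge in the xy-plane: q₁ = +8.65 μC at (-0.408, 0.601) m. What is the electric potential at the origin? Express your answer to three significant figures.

The total potential is the scalar sum of each charge's contribution, V = Σ kqᵢ/rᵢ.
Distances from the field point to each charge: r₁ = 0.726 m.
V = k[(8.65×10⁻⁶)/(0.726)] = 1.07×10⁵ V.

1.07×10⁵ V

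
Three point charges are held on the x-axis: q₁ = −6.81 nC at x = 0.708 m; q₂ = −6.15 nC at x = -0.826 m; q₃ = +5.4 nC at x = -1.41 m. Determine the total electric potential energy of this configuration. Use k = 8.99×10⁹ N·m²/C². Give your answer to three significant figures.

-4.22×10⁻⁷ J

The assembly work is the sum of pairwise potential energies, U = Σ_{i<j} kqᵢqⱼ/rᵢⱼ.
Pair separations: r₁₂ = 1.53 m, r₁₃ = 2.12 m, r₂₃ = 0.584 m.
U = (2.45×10⁻⁷) + (-1.56×10⁻⁷) + (-5.11×10⁻⁷) = -4.22×10⁻⁷ J.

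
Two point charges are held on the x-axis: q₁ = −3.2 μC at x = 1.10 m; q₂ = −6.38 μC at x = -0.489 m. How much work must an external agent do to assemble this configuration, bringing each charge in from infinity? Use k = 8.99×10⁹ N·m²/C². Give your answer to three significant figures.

The work to assemble the configuration equals its total potential energy, U = Σ kqᵢqⱼ/rᵢⱼ over all pairs.
Pair separations: r₁₂ = 1.59 m.
U = (0.116) = 0.116 J.

0.116 J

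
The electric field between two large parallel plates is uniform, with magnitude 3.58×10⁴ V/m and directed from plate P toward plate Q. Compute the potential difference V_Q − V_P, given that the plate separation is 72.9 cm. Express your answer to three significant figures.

In a uniform field, potential decreases in the direction of E: ΔV = −E·d for a displacement d parallel to E.
Going from P to Q is a displacement of 72.9 cm along the field, so V_Q − V_P = −Ed = -2.61×10⁴ V.

-2.61×10⁴ V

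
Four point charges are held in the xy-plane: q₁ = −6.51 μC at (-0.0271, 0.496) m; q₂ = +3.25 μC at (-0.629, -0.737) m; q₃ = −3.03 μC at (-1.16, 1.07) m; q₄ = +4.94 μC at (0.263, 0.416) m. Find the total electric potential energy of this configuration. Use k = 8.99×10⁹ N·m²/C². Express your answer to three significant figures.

The assembly work is the sum of pairwise potential energies, U = Σ_{i<j} kqᵢqⱼ/rᵢⱼ.
Pair separations: r₁₂ = 1.37 m, r₁₃ = 1.27 m, r₁₄ = 0.301 m, r₂₃ = 1.88 m, r₂₄ = 1.46 m, r₃₄ = 1.57 m.
Summing all 6 pair terms gives U = -0.994 J.

-0.994 J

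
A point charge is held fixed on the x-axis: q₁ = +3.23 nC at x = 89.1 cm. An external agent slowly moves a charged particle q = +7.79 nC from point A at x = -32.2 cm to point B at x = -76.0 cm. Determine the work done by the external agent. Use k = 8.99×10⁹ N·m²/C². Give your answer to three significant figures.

For quasistatic motion the external work equals the change in potential energy: W_ext = qΔV = q(V_B − V_A).
At A: distance to the source charge is 1.21 m; V_A = kq₁/r = 23.9 V.
At B: distance to the source charge is 1.65 m; V_B = kq₁/r = 17.6 V.
ΔV = V_B − V_A = -6.35 V.
W_ext = qΔV = (7.79×10⁻⁹ C)(-6.35 V) = -4.95×10⁻⁸ J.

-4.95×10⁻⁸ J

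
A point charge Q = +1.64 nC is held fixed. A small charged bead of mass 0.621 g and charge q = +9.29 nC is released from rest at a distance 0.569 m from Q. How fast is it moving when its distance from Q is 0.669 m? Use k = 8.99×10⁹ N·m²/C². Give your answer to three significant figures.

Only the electrostatic force acts, so mechanical energy is conserved: ½mv² = U₁ − U₂ = kQq(1/r₁ − 1/r₂).
U₁ − U₂ = (8.99×10⁹ N·m²/C²)(1.64×10⁻⁹ C)(9.29×10⁻⁹ C)(1/0.569 − 1/0.669) = 3.60×10⁻⁸ J.
v = √(2·3.60×10⁻⁸/6.21×10⁻⁴) = 0.0108 m/s.

0.0108 m/s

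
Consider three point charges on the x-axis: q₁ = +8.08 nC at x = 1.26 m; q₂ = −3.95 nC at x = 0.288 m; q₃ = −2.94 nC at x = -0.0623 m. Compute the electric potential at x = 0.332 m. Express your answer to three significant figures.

The total potential is the scalar sum of each charge's contribution, V = Σ kqᵢ/rᵢ.
Distances from the field point to each charge: r₁ = 0.928 m, r₂ = 0.0440 m, r₃ = 0.394 m.
V = k[(8.08×10⁻⁹)/(0.928) + (-3.95×10⁻⁹)/(0.0440) + (-2.94×10⁻⁹)/(0.394)] = -796 V.

-796 V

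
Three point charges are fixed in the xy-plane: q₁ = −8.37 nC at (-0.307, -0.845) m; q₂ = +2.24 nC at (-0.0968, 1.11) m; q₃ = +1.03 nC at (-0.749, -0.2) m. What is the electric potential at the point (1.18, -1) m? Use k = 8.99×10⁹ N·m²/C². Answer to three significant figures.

The total potential is the scalar sum of each charge's contribution, V = Σ kqᵢ/rᵢ.
Distances from the field point to each charge: r₁ = 1.50 m, r₂ = 2.47 m, r₃ = 2.09 m.
V = k[(-8.37×10⁻⁹)/(1.50) + (2.24×10⁻⁹)/(2.47) + (1.03×10⁻⁹)/(2.09)] = -37.7 V.

-37.7 V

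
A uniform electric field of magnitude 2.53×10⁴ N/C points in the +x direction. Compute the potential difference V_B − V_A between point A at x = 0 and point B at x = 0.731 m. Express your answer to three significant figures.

-1.85×10⁴ V

In a uniform field, potential decreases in the direction of E: V_B − V_A = −E·Δx.
V_B − V_A = −(2.53×10⁴ V/m)(0.731 m) = -1.85×10⁴ V.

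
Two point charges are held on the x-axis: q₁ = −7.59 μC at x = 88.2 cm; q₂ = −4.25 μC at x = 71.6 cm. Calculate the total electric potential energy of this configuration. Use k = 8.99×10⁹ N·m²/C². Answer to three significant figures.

The assembly work is the sum of pairwise potential energies, U = Σ_{i<j} kqᵢqⱼ/rᵢⱼ.
Pair separations: r₁₂ = 0.166 m.
U = (1.75) = 1.75 J.

1.75 J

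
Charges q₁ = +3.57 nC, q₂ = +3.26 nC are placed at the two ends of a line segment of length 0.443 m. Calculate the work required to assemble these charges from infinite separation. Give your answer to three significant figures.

The assembly work is the sum of pairwise potential energies, U = Σ_{i<j} kqᵢqⱼ/rᵢⱼ.
The separation is r = 0.443 m.
U = (2.36×10⁻⁷) = 2.36×10⁻⁷ J.

2.36×10⁻⁷ J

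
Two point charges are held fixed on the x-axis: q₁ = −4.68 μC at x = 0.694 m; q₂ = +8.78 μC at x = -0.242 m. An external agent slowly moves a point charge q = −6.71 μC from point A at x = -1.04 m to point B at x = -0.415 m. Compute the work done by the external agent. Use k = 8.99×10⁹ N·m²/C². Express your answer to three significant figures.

For quasistatic motion the external work equals the change in potential energy: W_ext = qΔV = q(V_B − V_A).
At A: distances to the source charges are 1.73 m, 0.798 m; V_A = Σ kqᵢ/rᵢ = 7.46×10⁴ V.
At B: distances to the source charges are 1.11 m, 0.173 m; V_B = Σ kqᵢ/rᵢ = 4.18×10⁵ V.
ΔV = V_B − V_A = 3.44×10⁵ V.
W_ext = qΔV = (-6.71×10⁻⁶ C)(3.44×10⁵ V) = -2.31 J.

-2.31 J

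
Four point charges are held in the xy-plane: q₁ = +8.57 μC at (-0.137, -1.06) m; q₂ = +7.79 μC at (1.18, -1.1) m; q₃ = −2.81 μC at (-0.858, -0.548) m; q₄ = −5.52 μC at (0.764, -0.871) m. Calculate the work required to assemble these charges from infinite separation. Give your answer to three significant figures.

-1.07 J

The work to assemble the configuration equals its total potential energy, U = Σ kqᵢqⱼ/rᵢⱼ over all pairs.
Pair separations: r₁₂ = 1.32 m, r₁₃ = 0.884 m, r₁₄ = 0.921 m, r₂₃ = 2.11 m, r₂₄ = 0.475 m, r₃₄ = 1.65 m.
Summing all 6 pair terms gives U = -1.07 J.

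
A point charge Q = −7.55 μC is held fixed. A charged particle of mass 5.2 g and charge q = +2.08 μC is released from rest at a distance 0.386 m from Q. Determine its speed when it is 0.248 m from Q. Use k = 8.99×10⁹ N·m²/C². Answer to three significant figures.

Only the electrostatic force acts, so mechanical energy is conserved: ½mv² = U₁ − U₂ = kQq(1/r₁ − 1/r₂).
U₁ − U₂ = (8.99×10⁹ N·m²/C²)(-7.55×10⁻⁶ C)(2.08×10⁻⁶ C)(1/0.386 − 1/0.248) = 0.204 J.
v = √(2·0.204/5.20×10⁻³) = 8.85 m/s.

8.85 m/s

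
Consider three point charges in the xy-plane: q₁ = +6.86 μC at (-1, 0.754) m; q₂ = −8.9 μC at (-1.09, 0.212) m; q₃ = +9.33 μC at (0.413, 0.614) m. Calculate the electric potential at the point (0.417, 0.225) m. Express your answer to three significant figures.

2.03×10⁵ V

Electric potential is a scalar, so the contributions from each charge add algebraically: V = Σ kqᵢ/rᵢ.
Distances from the field point to each charge: r₁ = 1.51 m, r₂ = 1.51 m, r₃ = 0.389 m.
V = k[(6.86×10⁻⁶)/(1.51) + (-8.90×10⁻⁶)/(1.51) + (9.33×10⁻⁶)/(0.389)] = 2.03×10⁵ V.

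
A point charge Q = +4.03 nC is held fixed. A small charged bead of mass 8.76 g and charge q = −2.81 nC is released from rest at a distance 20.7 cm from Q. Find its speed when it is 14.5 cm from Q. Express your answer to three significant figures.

Only the electrostatic force acts, so mechanical energy is conserved: ½mv² = U₁ − U₂ = kQq(1/r₁ − 1/r₂).
U₁ − U₂ = (8.99×10⁹ N·m²/C²)(4.03×10⁻⁹ C)(-2.81×10⁻⁹ C)(1/0.207 − 1/0.145) = 2.10×10⁻⁷ J.
v = √(2·2.10×10⁻⁷/8.76×10⁻³) = 6.93×10⁻³ m/s.

6.93×10⁻³ m/s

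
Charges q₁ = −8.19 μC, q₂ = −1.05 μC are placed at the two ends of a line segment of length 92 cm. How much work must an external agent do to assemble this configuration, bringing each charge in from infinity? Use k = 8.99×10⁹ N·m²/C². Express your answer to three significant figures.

The work to assemble the configuration equals its total potential energy, U = Σ kqᵢqⱼ/rᵢⱼ over all pairs.
The separation is r = 0.920 m.
U = (0.0840) = 0.0840 J.

0.0840 J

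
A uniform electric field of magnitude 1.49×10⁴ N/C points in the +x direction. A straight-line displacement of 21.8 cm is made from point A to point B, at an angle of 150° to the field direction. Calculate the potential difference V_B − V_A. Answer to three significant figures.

Only the component of displacement along E changes the potential: ΔV = −E·d·cosθ.
ΔV = −(1.49×10⁴ V/m)(0.218 m)cos150° = 2810 V.

2810 V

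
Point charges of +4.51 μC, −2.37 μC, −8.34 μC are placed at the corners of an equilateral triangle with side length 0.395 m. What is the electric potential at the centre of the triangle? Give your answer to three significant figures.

The total potential is the scalar sum of each charge's contribution, V = Σ kqᵢ/rᵢ.
The distance from each vertex to the centroid is a/√3 = 0.228 m.
V = k[(4.51×10⁻⁶)/(0.228) + (-2.37×10⁻⁶)/(0.228) + (-8.34×10⁻⁶)/(0.228)] = -2.44×10⁵ V.

-2.44×10⁵ V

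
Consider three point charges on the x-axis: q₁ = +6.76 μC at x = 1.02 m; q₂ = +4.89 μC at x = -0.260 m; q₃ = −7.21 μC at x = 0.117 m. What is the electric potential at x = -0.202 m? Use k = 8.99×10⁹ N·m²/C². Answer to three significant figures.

6.04×10⁵ V

The total potential is the scalar sum of each charge's contribution, V = Σ kqᵢ/rᵢ.
Distances from the field point to each charge: r₁ = 1.22 m, r₂ = 0.0580 m, r₃ = 0.319 m.
V = k[(6.76×10⁻⁶)/(1.22) + (4.89×10⁻⁶)/(0.0580) + (-7.21×10⁻⁶)/(0.319)] = 6.04×10⁵ V.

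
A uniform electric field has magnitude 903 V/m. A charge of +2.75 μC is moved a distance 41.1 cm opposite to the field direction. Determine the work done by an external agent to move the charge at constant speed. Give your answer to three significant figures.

1.02×10⁻³ J

The potential change for a displacement 41.1 cm opposite to the field direction is ΔV = +Ed = 371 V.
W_ext = qΔV = 1.02×10⁻³ J.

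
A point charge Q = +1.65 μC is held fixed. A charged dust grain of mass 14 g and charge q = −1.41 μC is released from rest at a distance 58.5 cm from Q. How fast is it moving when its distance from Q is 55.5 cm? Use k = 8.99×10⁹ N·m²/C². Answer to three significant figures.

0.525 m/s

Only the electrostatic force acts, so mechanical energy is conserved: ½mv² = U₁ − U₂ = kQq(1/r₁ − 1/r₂).
U₁ − U₂ = (8.99×10⁹ N·m²/C²)(1.65×10⁻⁶ C)(-1.41×10⁻⁶ C)(1/0.585 − 1/0.555) = 1.93×10⁻³ J.
v = √(2·1.93×10⁻³/0.0140) = 0.525 m/s.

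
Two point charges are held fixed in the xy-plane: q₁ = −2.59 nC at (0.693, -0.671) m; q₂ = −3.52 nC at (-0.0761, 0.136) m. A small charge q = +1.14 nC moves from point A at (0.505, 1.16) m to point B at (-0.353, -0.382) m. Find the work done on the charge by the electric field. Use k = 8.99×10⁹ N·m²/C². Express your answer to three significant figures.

The work done by the electric force is W_field = −ΔU = −q(V_B − V_A) = q(V_A − V_B).
At A: distances to the source charges are 1.84 m, 1.18 m; V_A = Σ kqᵢ/rᵢ = -39.5 V.
At B: distances to the source charges are 1.09 m, 0.587 m; V_B = Σ kqᵢ/rᵢ = -75.3 V.
ΔV = V_B − V_A = -35.8 V.
W_field = −qΔV = −(1.14×10⁻⁹ C)(-35.8 V) = 4.08×10⁻⁸ J.

4.08×10⁻⁸ J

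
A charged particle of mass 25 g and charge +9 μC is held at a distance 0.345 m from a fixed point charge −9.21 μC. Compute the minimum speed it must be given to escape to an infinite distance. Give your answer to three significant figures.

To just escape, total mechanical energy must reach zero at infinity: ½mv²_min + U = 0, so ½mv²_min = −U = |kQq|/r.
|U| = |kQq|/r = (8.99×10⁹ N·m²/C²)(9.21×10⁻⁶)(9.00×10⁻⁶)/(0.345) = 2.16 J.
v_min = √(2|U|/m) = √(2·2.16/0.0250) = 13.1 m/s.

13.1 m/s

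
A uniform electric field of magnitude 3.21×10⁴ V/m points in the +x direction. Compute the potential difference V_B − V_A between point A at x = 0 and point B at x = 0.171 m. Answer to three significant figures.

-5490 V

In a uniform field, potential decreases in the direction of E: V_B − V_A = −E·Δx.
V_B − V_A = −(3.21×10⁴ V/m)(0.171 m) = -5490 V.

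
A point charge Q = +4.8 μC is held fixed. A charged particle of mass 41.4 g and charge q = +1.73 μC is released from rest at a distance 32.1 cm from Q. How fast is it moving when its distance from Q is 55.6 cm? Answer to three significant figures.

Only the electrostatic force acts, so mechanical energy is conserved: ½mv² = U₁ − U₂ = kQq(1/r₁ − 1/r₂).
U₁ − U₂ = (8.99×10⁹ N·m²/C²)(4.80×10⁻⁶ C)(1.73×10⁻⁶ C)(1/0.321 − 1/0.556) = 0.0983 J.
v = √(2·0.0983/0.0414) = 2.18 m/s.

2.18 m/s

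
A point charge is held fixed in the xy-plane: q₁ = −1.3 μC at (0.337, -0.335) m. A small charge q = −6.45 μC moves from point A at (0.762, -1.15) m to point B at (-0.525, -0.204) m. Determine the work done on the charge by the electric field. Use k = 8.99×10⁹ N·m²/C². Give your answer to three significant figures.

The work done by the electric force is W_field = −ΔU = −q(V_B − V_A) = q(V_A − V_B).
At A: distance to the source charge is 0.919 m; V_A = kq₁/r = -1.27×10⁴ V.
At B: distance to the source charge is 0.872 m; V_B = kq₁/r = -1.34×10⁴ V.
ΔV = V_B − V_A = -689 V.
W_field = −qΔV = −(-6.45×10⁻⁶ C)(-689 V) = -4.45×10⁻³ J.

-4.45×10⁻³ J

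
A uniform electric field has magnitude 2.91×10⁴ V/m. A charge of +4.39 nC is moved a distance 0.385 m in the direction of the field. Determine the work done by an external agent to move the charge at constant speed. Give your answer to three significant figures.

-4.92×10⁻⁵ J

The potential change for a displacement 0.385 m in the direction of the field is ΔV = −Ed = -1.12×10⁴ V.
W_ext = qΔV = -4.92×10⁻⁵ J.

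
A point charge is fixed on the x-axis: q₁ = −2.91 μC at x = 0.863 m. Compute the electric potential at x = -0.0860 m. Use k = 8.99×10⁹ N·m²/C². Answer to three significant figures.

-2.76×10⁴ V

Electric potential is a scalar, so the contributions from each charge add algebraically: V = Σ kqᵢ/rᵢ.
V = k[(-2.91×10⁻⁶)/(0.949)] = -2.76×10⁴ V.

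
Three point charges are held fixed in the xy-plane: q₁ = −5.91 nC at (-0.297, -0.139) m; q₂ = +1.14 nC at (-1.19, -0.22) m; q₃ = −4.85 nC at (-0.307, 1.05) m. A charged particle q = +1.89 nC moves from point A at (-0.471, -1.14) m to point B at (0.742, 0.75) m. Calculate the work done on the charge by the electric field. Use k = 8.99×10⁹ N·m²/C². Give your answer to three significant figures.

2.02×10⁻⁸ J

The work done by the electric force is W_field = −ΔU = −q(V_B − V_A) = q(V_A − V_B).
At A: distances to the source charges are 1.02 m, 1.17 m, 2.20 m; V_A = Σ kqᵢ/rᵢ = -63.4 V.
At B: distances to the source charges are 1.37 m, 2.16 m, 1.09 m; V_B = Σ kqᵢ/rᵢ = -74.1 V.
ΔV = V_B − V_A = -10.7 V.
W_field = −qΔV = −(1.89×10⁻⁹ C)(-10.7 V) = 2.02×10⁻⁸ J.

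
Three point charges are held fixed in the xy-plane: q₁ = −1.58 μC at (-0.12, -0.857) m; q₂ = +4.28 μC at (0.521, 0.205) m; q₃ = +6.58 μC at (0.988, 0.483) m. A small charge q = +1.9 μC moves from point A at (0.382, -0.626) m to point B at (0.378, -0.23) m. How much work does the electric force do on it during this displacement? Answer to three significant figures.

The work done by the electric force is W_field = −ΔU = −q(V_B − V_A) = q(V_A − V_B).
At A: distances to the source charges are 0.553 m, 0.843 m, 1.26 m; V_A = Σ kqᵢ/rᵢ = 6.68×10⁴ V.
At B: distances to the source charges are 0.801 m, 0.458 m, 0.938 m; V_B = Σ kqᵢ/rᵢ = 1.29×10⁵ V.
ΔV = V_B − V_A = 6.26×10⁴ V.
W_field = −qΔV = −(1.90×10⁻⁶ C)(6.26×10⁴ V) = -0.119 J.

-0.119 J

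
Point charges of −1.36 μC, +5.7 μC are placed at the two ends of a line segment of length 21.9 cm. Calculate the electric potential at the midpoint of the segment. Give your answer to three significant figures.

3.56×10⁵ V

Electric potential is a scalar, so the contributions from each charge add algebraically: V = Σ kqᵢ/rᵢ.
Each charge is 0.109 m from the midpoint.
V = k[(-1.36×10⁻⁶)/(0.109) + (5.70×10⁻⁶)/(0.109)] = 3.56×10⁵ V.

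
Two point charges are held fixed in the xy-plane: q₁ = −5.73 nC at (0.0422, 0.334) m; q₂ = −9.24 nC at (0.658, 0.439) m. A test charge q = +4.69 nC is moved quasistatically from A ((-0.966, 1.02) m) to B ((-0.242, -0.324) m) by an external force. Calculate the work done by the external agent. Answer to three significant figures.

For quasistatic motion the external work equals the change in potential energy: W_ext = qΔV = q(V_B − V_A).
At A: distances to the source charges are 1.22 m, 1.72 m; V_A = Σ kqᵢ/rᵢ = -90.4 V.
At B: distances to the source charges are 0.717 m, 1.18 m; V_B = Σ kqᵢ/rᵢ = -142 V.
ΔV = V_B − V_A = -51.9 V.
W_ext = qΔV = (4.69×10⁻⁹ C)(-51.9 V) = -2.43×10⁻⁷ J.

-2.43×10⁻⁷ J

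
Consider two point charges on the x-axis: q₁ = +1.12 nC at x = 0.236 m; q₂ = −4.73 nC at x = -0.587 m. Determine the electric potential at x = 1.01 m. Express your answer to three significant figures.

-13.6 V

The total potential is the scalar sum of each charge's contribution, V = Σ kqᵢ/rᵢ.
Distances from the field point to each charge: r₁ = 0.774 m, r₂ = 1.60 m.
V = k[(1.12×10⁻⁹)/(0.774) + (-4.73×10⁻⁹)/(1.60)] = -13.6 V.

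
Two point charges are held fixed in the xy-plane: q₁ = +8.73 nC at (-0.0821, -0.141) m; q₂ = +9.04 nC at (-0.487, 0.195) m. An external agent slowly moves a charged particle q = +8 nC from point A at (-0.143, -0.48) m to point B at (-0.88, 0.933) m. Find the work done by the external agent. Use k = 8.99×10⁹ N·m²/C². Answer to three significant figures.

-1.43×10⁻⁶ J

For quasistatic motion the external work equals the change in potential energy: W_ext = qΔV = q(V_B − V_A).
At A: distances to the source charges are 0.344 m, 0.758 m; V_A = Σ kqᵢ/rᵢ = 335 V.
At B: distances to the source charges are 1.34 m, 0.836 m; V_B = Σ kqᵢ/rᵢ = 156 V.
ΔV = V_B − V_A = -179 V.
W_ext = qΔV = (8.00×10⁻⁹ C)(-179 V) = -1.43×10⁻⁶ J.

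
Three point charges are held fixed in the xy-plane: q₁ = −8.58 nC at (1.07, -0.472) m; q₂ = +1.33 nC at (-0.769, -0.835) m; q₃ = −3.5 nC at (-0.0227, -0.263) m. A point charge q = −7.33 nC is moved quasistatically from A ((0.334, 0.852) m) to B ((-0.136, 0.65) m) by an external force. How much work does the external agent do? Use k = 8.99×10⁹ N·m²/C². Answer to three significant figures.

For quasistatic motion the external work equals the change in potential energy: W_ext = qΔV = q(V_B − V_A).
At A: distances to the source charges are 1.51 m, 2.02 m, 1.17 m; V_A = Σ kqᵢ/rᵢ = -71.9 V.
At B: distances to the source charges are 1.65 m, 1.61 m, 0.920 m; V_B = Σ kqᵢ/rᵢ = -73.6 V.
ΔV = V_B − V_A = -1.76 V.
W_ext = qΔV = (-7.33×10⁻⁹ C)(-1.76 V) = 1.29×10⁻⁸ J.

1.29×10⁻⁸ J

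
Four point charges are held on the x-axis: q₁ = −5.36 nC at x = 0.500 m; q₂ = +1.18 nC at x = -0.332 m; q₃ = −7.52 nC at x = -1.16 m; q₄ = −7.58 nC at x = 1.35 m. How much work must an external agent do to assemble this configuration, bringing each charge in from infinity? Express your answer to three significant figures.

The assembly work is the sum of pairwise potential energies, U = Σ_{i<j} kqᵢqⱼ/rᵢⱼ.
Pair separations: r₁₂ = 0.832 m, r₁₃ = 1.66 m, r₁₄ = 0.850 m, r₂₃ = 0.828 m, r₂₄ = 1.68 m, r₃₄ = 2.51 m.
Summing all 6 pair terms gives U = 6.40×10⁻⁷ J.

6.40×10⁻⁷ J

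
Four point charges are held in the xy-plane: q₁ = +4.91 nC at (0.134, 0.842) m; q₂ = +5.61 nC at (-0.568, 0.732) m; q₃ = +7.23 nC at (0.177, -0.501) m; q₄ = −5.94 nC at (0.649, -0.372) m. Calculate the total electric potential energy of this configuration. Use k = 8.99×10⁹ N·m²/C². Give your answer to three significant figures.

-3.31×10⁻⁷ J

The work to assemble the configuration equals its total potential energy, U = Σ kqᵢqⱼ/rᵢⱼ over all pairs.
Pair separations: r₁₂ = 0.711 m, r₁₃ = 1.34 m, r₁₄ = 1.32 m, r₂₃ = 1.44 m, r₂₄ = 1.64 m, r₃₄ = 0.489 m.
Summing all 6 pair terms gives U = -3.31×10⁻⁷ J.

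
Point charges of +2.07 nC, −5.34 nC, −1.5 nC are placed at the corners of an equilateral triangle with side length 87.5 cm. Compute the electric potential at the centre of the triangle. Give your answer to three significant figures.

Electric potential is a scalar, so the contributions from each charge add algebraically: V = Σ kqᵢ/rᵢ.
The distance from each vertex to the centroid is a/√3 = 0.505 m.
V = k[(2.07×10⁻⁹)/(0.505) + (-5.34×10⁻⁹)/(0.505) + (-1.50×10⁻⁹)/(0.505)] = -84.9 V.

-84.9 V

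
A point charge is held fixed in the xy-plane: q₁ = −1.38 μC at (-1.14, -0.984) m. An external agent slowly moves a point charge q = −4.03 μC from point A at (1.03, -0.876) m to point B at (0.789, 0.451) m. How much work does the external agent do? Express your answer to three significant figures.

-2.22×10⁻³ J

For quasistatic motion the external work equals the change in potential energy: W_ext = qΔV = q(V_B − V_A).
At A: distance to the source charge is 2.17 m; V_A = kq₁/r = -5710 V.
At B: distance to the source charge is 2.40 m; V_B = kq₁/r = -5160 V.
ΔV = V_B − V_A = 550 V.
W_ext = qΔV = (-4.03×10⁻⁶ C)(550 V) = -2.22×10⁻³ J.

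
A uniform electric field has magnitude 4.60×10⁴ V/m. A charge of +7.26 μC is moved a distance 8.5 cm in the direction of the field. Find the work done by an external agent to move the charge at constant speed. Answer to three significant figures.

The potential change for a displacement 8.5 cm in the direction of the field is ΔV = −Ed = -3910 V.
W_ext = qΔV = -0.0284 J.

-0.0284 J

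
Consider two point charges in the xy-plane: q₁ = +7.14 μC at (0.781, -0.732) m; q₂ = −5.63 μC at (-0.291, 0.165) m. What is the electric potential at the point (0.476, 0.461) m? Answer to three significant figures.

-9440 V

The total potential is the scalar sum of each charge's contribution, V = Σ kqᵢ/rᵢ.
Distances from the field point to each charge: r₁ = 1.23 m, r₂ = 0.822 m.
V = k[(7.14×10⁻⁶)/(1.23) + (-5.63×10⁻⁶)/(0.822)] = -9440 V.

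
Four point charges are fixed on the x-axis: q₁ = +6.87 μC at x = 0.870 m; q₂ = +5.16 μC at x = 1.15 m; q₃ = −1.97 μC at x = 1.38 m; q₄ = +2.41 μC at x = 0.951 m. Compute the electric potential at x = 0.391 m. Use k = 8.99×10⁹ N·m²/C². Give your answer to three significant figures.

2.11×10⁵ V

The total potential is the scalar sum of each charge's contribution, V = Σ kqᵢ/rᵢ.
Distances from the field point to each charge: r₁ = 0.479 m, r₂ = 0.759 m, r₃ = 0.989 m, r₄ = 0.560 m.
V = k[(6.87×10⁻⁶)/(0.479) + (5.16×10⁻⁶)/(0.759) + (-1.97×10⁻⁶)/(0.989) + (2.41×10⁻⁶)/(0.560)] = 2.11×10⁵ V.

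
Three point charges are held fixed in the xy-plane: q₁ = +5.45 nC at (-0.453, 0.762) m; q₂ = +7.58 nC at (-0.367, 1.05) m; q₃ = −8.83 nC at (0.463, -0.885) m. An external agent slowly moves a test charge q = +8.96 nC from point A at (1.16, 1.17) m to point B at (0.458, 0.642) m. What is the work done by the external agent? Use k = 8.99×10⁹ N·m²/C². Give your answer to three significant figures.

3.41×10⁻⁷ J

For quasistatic motion the external work equals the change in potential energy: W_ext = qΔV = q(V_B − V_A).
At A: distances to the source charges are 1.66 m, 1.53 m, 2.17 m; V_A = Σ kqᵢ/rᵢ = 37.4 V.
At B: distances to the source charges are 0.919 m, 0.920 m, 1.53 m; V_B = Σ kqᵢ/rᵢ = 75.4 V.
ΔV = V_B − V_A = 38.0 V.
W_ext = qΔV = (8.96×10⁻⁹ C)(38.0 V) = 3.41×10⁻⁷ J.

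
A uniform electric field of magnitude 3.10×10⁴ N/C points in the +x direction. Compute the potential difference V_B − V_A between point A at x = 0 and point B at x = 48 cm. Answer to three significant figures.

In a uniform field, potential decreases in the direction of E: V_B − V_A = −E·Δx.
V_B − V_A = −(3.10×10⁴ V/m)(0.480 m) = -1.49×10⁴ V.

-1.49×10⁴ V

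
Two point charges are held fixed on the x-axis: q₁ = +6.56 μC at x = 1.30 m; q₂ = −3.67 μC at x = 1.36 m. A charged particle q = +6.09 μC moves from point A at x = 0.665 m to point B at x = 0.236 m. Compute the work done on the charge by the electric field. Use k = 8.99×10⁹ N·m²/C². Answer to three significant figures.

0.118 J

The work done by the electric force is W_field = −ΔU = −q(V_B − V_A) = q(V_A − V_B).
At A: distances to the source charges are 0.635 m, 0.695 m; V_A = Σ kqᵢ/rᵢ = 4.54×10⁴ V.
At B: distances to the source charges are 1.06 m, 1.12 m; V_B = Σ kqᵢ/rᵢ = 2.61×10⁴ V.
ΔV = V_B − V_A = -1.93×10⁴ V.
W_field = −qΔV = −(6.09×10⁻⁶ C)(-1.93×10⁴ V) = 0.118 J.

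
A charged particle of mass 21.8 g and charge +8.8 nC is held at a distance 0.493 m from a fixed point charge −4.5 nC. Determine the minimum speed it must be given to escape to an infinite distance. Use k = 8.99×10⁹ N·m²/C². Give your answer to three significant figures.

8.14×10⁻³ m/s

To just escape, total mechanical energy must reach zero at infinity: ½mv²_min + U = 0, so ½mv²_min = −U = |kQq|/r.
|U| = |kQq|/r = (8.99×10⁹ N·m²/C²)(4.50×10⁻⁹)(8.80×10⁻⁹)/(0.493) = 7.22×10⁻⁷ J.
v_min = √(2|U|/m) = √(2·7.22×10⁻⁷/0.0218) = 8.14×10⁻³ m/s.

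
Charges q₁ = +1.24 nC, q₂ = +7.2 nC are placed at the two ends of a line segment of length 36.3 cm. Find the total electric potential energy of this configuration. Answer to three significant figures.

2.21×10⁻⁷ J

The assembly work is the sum of pairwise potential energies, U = Σ_{i<j} kqᵢqⱼ/rᵢⱼ.
The separation is r = 0.363 m.
U = (2.21×10⁻⁷) = 2.21×10⁻⁷ J.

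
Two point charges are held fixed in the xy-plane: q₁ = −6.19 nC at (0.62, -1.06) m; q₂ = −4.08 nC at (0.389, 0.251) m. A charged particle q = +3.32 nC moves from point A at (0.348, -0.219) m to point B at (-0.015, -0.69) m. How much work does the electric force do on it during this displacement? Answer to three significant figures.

-9.68×10⁻⁸ J

The work done by the electric force is W_field = −ΔU = −q(V_B − V_A) = q(V_A − V_B).
At A: distances to the source charges are 0.884 m, 0.472 m; V_A = Σ kqᵢ/rᵢ = -141 V.
At B: distances to the source charges are 0.735 m, 1.02 m; V_B = Σ kqᵢ/rᵢ = -112 V.
ΔV = V_B − V_A = 29.2 V.
W_field = −qΔV = −(3.32×10⁻⁹ C)(29.2 V) = -9.68×10⁻⁸ J.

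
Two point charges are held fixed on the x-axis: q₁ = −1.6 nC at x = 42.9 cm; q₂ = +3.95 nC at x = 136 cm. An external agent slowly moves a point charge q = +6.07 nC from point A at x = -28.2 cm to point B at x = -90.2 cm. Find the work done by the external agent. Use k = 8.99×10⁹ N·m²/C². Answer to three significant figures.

For quasistatic motion the external work equals the change in potential energy: W_ext = qΔV = q(V_B − V_A).
At A: distances to the source charges are 0.711 m, 1.64 m; V_A = Σ kqᵢ/rᵢ = 1.40 V.
At B: distances to the source charges are 1.33 m, 2.26 m; V_B = Σ kqᵢ/rᵢ = 4.89 V.
ΔV = V_B − V_A = 3.50 V.
W_ext = qΔV = (6.07×10⁻⁹ C)(3.50 V) = 2.12×10⁻⁸ J.

2.12×10⁻⁸ J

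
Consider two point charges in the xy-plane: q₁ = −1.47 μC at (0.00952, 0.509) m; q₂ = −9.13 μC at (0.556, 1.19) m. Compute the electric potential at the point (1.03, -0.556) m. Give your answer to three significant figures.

Electric potential is a scalar, so the contributions from each charge add algebraically: V = Σ kqᵢ/rᵢ.
Distances from the field point to each charge: r₁ = 1.47 m, r₂ = 1.81 m.
V = k[(-1.47×10⁻⁶)/(1.47) + (-9.13×10⁻⁶)/(1.81)] = -5.43×10⁴ V.

-5.43×10⁴ V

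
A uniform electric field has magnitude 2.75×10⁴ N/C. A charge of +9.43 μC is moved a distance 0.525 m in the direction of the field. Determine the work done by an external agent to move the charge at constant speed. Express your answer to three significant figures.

The potential change for a displacement 0.525 m in the direction of the field is ΔV = −Ed = -1.44×10⁴ V.
W_ext = qΔV = -0.136 J.

-0.136 J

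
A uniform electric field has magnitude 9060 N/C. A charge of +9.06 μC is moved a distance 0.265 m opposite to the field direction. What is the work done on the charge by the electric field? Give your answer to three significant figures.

-0.0218 J

The potential change for a displacement 0.265 m opposite to the field direction is ΔV = +Ed = 2400 V.
W_field = −qΔV = -0.0218 J.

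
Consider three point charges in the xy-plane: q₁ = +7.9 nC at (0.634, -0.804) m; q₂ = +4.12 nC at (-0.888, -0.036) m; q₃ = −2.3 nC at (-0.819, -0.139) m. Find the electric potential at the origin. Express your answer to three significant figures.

86.1 V

The total potential is the scalar sum of each charge's contribution, V = Σ kqᵢ/rᵢ.
Distances from the field point to each charge: r₁ = 1.02 m, r₂ = 0.889 m, r₃ = 0.831 m.
V = k[(7.90×10⁻⁹)/(1.02) + (4.12×10⁻⁹)/(0.889) + (-2.30×10⁻⁹)/(0.831)] = 86.1 V.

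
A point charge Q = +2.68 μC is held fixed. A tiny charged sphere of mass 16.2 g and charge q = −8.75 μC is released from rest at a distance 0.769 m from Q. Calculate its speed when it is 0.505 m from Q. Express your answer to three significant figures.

Only the electrostatic force acts, so mechanical energy is conserved: ½mv² = U₁ − U₂ = kQq(1/r₁ − 1/r₂).
U₁ − U₂ = (8.99×10⁹ N·m²/C²)(2.68×10⁻⁶ C)(-8.75×10⁻⁶ C)(1/0.769 − 1/0.505) = 0.143 J.
v = √(2·0.143/0.0162) = 4.21 m/s.

4.21 m/s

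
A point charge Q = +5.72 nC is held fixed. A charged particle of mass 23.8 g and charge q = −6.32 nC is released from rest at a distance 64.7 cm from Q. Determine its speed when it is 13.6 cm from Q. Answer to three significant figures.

0.0126 m/s

Only the electrostatic force acts, so mechanical energy is conserved: ½mv² = U₁ − U₂ = kQq(1/r₁ − 1/r₂).
U₁ − U₂ = (8.99×10⁹ N·m²/C²)(5.72×10⁻⁹ C)(-6.32×10⁻⁹ C)(1/0.647 − 1/0.136) = 1.89×10⁻⁶ J.
v = √(2·1.89×10⁻⁶/0.0238) = 0.0126 m/s.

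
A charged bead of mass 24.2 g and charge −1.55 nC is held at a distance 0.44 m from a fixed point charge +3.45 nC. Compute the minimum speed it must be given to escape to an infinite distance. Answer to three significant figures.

To just escape, total mechanical energy must reach zero at infinity: ½mv²_min + U = 0, so ½mv²_min = −U = |kQq|/r.
|U| = |kQq|/r = (8.99×10⁹ N·m²/C²)(3.45×10⁻⁹)(1.55×10⁻⁹)/(0.440) = 1.09×10⁻⁷ J.
v_min = √(2|U|/m) = √(2·1.09×10⁻⁷/0.0242) = 3.00×10⁻³ m/s.

3.00×10⁻³ m/s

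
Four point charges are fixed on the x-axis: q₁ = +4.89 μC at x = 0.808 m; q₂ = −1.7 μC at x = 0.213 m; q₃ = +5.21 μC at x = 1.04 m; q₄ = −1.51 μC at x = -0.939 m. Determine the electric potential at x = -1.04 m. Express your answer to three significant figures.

Electric potential is a scalar, so the contributions from each charge add algebraically: V = Σ kqᵢ/rᵢ.
Distances from the field point to each charge: r₁ = 1.85 m, r₂ = 1.25 m, r₃ = 2.08 m, r₄ = 0.101 m.
V = k[(4.89×10⁻⁶)/(1.85) + (-1.70×10⁻⁶)/(1.25) + (5.21×10⁻⁶)/(2.08) + (-1.51×10⁻⁶)/(0.101)] = -1.00×10⁵ V.

-1.00×10⁵ V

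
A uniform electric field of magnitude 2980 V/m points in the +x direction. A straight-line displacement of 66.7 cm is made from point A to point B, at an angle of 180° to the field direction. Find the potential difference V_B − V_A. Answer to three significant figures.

1990 V

Only the component of displacement along E changes the potential: ΔV = −E·d·cosθ.
ΔV = −(2980 V/m)(0.667 m)cos180° = 1990 V.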